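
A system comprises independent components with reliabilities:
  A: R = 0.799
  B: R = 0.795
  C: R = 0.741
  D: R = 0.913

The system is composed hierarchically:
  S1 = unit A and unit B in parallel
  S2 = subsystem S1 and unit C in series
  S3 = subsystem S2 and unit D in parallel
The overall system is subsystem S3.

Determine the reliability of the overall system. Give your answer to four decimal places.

0.9748

Parallel (A and B): 1 − (1 − 0.799000)(1 − 0.795000) = 0.958795
Series ([0.958795] and C): 0.958795 × 0.741000 = 0.710467
Parallel ([0.710467] and D): 1 − (1 − 0.710467)(1 − 0.913000) = 0.9748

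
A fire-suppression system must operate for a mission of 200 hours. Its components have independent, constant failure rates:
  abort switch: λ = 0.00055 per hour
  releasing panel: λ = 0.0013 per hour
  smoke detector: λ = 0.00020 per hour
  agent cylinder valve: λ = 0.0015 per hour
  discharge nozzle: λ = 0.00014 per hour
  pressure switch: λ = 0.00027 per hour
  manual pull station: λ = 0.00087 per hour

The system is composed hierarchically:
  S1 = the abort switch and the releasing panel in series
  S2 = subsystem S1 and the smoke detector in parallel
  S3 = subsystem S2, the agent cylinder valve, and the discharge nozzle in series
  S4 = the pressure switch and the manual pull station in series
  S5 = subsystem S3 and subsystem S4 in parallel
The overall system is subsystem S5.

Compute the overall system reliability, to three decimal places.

R(abort switch) = exp(−0.00055 × 200) = 0.89583
R(releasing panel) = exp(−0.0013 × 200) = 0.77105
R(smoke detector) = exp(−0.00020 × 200) = 0.96079
R(agent cylinder valve) = exp(−0.0015 × 200) = 0.74082
R(discharge nozzle) = exp(−0.00014 × 200) = 0.97239
R(pressure switch) = exp(−0.00027 × 200) = 0.94743
R(manual pull station) = exp(−0.00087 × 200) = 0.84030
Series (abort switch and releasing panel): 0.89583 × 0.77105 = 0.69073
Parallel ([0.69073] and smoke detector): 1 − (1 − 0.69073)(1 − 0.96079) = 0.98787
Series ([0.98787], agent cylinder valve, and discharge nozzle): 0.98787 × 0.74082 × 0.97239 = 0.71163
Series (pressure switch and manual pull station): 0.94743 × 0.84030 = 0.79613
Parallel ([0.71163] and [0.79613]): 1 − (1 − 0.71163)(1 − 0.79613) = 0.941

0.941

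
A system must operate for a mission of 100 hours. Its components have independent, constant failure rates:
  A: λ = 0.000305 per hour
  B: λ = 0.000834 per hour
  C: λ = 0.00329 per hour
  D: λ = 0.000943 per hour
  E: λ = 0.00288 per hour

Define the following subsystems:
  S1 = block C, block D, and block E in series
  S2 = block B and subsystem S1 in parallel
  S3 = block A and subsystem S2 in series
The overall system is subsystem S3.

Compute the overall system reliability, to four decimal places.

0.9305

R(A) = exp(−0.000305 × 100) = 0.969960
R(B) = exp(−0.000834 × 100) = 0.919983
R(C) = exp(−0.00329 × 100) = 0.719643
R(D) = exp(−0.000943 × 100) = 0.910010
R(E) = exp(−0.00288 × 100) = 0.749762
Series (C, D, and E): 0.719643 × 0.910010 × 0.749762 = 0.491006
Parallel (B and [0.491006]): 1 − (1 − 0.919983)(1 − 0.491006) = 0.959272
Series (A and [0.959272]): 0.969960 × 0.959272 = 0.9305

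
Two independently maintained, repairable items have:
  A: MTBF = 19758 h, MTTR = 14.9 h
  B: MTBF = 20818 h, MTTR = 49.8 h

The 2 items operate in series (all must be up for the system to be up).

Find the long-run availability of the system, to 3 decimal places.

0.997

A(A) = MTBF/(MTBF+MTTR) = 19758/(19758+14.9) = 0.999246
A(B) = MTBF/(MTBF+MTTR) = 20818/(20818+49.8) = 0.997614
Series availability: 0.999246 × 0.997614 = 0.997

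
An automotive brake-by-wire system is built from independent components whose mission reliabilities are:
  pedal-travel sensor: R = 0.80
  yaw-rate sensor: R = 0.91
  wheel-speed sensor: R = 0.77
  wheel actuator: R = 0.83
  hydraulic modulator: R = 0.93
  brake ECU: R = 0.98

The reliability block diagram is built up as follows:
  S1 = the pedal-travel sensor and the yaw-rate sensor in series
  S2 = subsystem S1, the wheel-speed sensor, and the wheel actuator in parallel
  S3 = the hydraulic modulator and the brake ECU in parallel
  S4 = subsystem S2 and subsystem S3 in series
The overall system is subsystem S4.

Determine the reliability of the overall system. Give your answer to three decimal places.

Series (pedal-travel sensor and yaw-rate sensor): 0.80000 × 0.91000 = 0.72800
Parallel ([0.72800], wheel-speed sensor, and wheel actuator): 1 − (1 − 0.72800)(1 − 0.77000)(1 − 0.83000) = 0.98936
Parallel (hydraulic modulator and brake ECU): 1 − (1 − 0.93000)(1 − 0.98000) = 0.99860
Series ([0.98936] and [0.99860]): 0.98936 × 0.99860 = 0.988

0.988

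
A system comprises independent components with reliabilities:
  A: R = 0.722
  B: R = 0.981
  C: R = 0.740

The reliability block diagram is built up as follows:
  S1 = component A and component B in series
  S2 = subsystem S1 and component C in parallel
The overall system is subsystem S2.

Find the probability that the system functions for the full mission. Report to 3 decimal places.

0.924

Series (A and B): 0.72200 × 0.98100 = 0.70828
Parallel ([0.70828] and C): 1 − (1 − 0.70828)(1 − 0.74000) = 0.924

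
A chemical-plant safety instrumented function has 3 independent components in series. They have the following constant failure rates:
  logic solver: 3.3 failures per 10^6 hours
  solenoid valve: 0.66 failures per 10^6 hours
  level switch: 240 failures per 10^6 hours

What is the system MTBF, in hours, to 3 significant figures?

Series of exponential components: λ_sys = Σ λ_i
λ_sys = 0.0000033 + 0.00000066 + 0.00024 = 2.4396e-04 /h
MTBF = 1 / λ_sys = 4100 h

4100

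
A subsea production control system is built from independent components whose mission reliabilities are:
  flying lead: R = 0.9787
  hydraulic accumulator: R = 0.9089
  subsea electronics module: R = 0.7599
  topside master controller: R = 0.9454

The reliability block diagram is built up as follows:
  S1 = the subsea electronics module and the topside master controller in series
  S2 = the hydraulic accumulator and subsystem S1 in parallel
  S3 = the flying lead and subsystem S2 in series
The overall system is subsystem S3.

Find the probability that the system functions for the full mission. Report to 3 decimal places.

0.954

Series (subsea electronics module and topside master controller): 0.75990 × 0.94540 = 0.71841
Parallel (hydraulic accumulator and [0.71841]): 1 − (1 − 0.90890)(1 − 0.71841) = 0.97435
Series (flying lead and [0.97435]): 0.97870 × 0.97435 = 0.954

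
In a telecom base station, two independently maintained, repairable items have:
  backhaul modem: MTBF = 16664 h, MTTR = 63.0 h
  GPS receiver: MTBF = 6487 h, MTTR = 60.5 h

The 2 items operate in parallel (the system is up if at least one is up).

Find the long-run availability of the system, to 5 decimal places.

A(backhaul modem) = MTBF/(MTBF+MTTR) = 16664/(16664+63.0) = 0.996234
A(GPS receiver) = MTBF/(MTBF+MTTR) = 6487/(6487+60.5) = 0.990760
Parallel availability: 1 − (1 − 0.996234)(1 − 0.990760) = 0.99997

0.99997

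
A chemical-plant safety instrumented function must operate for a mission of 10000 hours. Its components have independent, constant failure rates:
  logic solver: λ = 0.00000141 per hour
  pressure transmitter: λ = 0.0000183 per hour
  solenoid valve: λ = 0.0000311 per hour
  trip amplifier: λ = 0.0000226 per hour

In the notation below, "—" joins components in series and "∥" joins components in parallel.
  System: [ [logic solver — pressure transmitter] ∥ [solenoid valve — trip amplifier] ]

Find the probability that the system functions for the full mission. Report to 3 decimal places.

R(logic solver) = exp(−0.00000141 × 10000) = 0.98600
R(pressure transmitter) = exp(−0.0000183 × 10000) = 0.83277
R(solenoid valve) = exp(−0.0000311 × 10000) = 0.73271
R(trip amplifier) = exp(−0.0000226 × 10000) = 0.79772
Series (logic solver and pressure transmitter): 0.98600 × 0.83277 = 0.82111
Series (solenoid valve and trip amplifier): 0.73271 × 0.79772 = 0.58450
Parallel ([0.82111] and [0.58450]): 1 − (1 − 0.82111)(1 − 0.58450) = 0.926

0.926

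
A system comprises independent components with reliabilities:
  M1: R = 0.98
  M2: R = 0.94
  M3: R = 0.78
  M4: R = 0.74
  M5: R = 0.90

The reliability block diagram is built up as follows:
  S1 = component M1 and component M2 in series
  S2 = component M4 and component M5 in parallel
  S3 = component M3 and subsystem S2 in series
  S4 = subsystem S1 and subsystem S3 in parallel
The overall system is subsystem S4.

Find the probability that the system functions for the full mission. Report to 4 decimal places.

0.9811

Series (M1 and M2): 0.980000 × 0.940000 = 0.921200
Parallel (M4 and M5): 1 − (1 − 0.740000)(1 − 0.900000) = 0.974000
Series (M3 and [0.974000]): 0.780000 × 0.974000 = 0.759720
Parallel ([0.921200] and [0.759720]): 1 − (1 − 0.921200)(1 − 0.759720) = 0.9811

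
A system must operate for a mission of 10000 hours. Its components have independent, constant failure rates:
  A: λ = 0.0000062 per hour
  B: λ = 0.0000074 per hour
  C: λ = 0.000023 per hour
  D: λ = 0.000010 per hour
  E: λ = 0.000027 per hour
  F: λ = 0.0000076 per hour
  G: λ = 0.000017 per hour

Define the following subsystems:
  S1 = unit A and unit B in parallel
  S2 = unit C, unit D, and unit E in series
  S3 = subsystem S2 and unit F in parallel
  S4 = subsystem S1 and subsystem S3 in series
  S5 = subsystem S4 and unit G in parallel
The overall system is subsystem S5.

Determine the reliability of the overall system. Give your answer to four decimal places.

R(A) = exp(−0.0000062 × 10000) = 0.939883
R(B) = exp(−0.0000074 × 10000) = 0.928672
R(C) = exp(−0.000023 × 10000) = 0.794534
R(D) = exp(−0.000010 × 10000) = 0.904837
R(E) = exp(−0.000027 × 10000) = 0.763379
R(F) = exp(−0.0000076 × 10000) = 0.926816
R(G) = exp(−0.000017 × 10000) = 0.843665
Parallel (A and B): 1 − (1 − 0.939883)(1 − 0.928672) = 0.995712
Series (C, D, and E): 0.794534 × 0.904837 × 0.763379 = 0.548811
Parallel ([0.548811] and F): 1 − (1 − 0.548811)(1 − 0.926816) = 0.966980
Series ([0.995712] and [0.966980]): 0.995712 × 0.966980 = 0.962834
Parallel ([0.962834] and G): 1 − (1 − 0.962834)(1 − 0.843665) = 0.9942

0.9942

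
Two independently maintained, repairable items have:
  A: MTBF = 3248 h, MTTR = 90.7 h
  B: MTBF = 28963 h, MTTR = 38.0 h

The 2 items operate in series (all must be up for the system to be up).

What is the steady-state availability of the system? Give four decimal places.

A(A) = MTBF/(MTBF+MTTR) = 3248/(3248+90.7) = 0.972834
A(B) = MTBF/(MTBF+MTTR) = 28963/(28963+38.0) = 0.998690
Series availability: 0.972834 × 0.998690 = 0.9716

0.9716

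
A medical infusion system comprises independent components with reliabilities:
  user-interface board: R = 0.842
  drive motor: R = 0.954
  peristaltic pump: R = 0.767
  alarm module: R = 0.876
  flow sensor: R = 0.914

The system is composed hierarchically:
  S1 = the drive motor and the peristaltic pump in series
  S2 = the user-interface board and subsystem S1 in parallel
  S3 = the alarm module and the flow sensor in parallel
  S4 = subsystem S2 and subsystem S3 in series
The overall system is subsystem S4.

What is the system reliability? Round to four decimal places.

Series (drive motor and peristaltic pump): 0.954000 × 0.767000 = 0.731718
Parallel (user-interface board and [0.731718]): 1 − (1 − 0.842000)(1 − 0.731718) = 0.957611
Parallel (alarm module and flow sensor): 1 − (1 − 0.876000)(1 − 0.914000) = 0.989336
Series ([0.957611] and [0.989336]): 0.957611 × 0.989336 = 0.9474

0.9474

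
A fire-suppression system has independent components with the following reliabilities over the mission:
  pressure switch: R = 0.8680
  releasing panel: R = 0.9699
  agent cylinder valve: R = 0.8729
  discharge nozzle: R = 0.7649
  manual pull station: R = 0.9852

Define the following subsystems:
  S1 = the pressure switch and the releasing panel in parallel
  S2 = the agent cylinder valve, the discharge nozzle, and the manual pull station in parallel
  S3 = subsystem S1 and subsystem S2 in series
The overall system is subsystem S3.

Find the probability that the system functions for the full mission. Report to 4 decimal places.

Parallel (pressure switch and releasing panel): 1 − (1 − 0.868000)(1 − 0.969900) = 0.996027
Parallel (agent cylinder valve, discharge nozzle, and manual pull station): 1 − (1 − 0.872900)(1 − 0.764900)(1 − 0.985200) = 0.999558
Series ([0.996027] and [0.999558]): 0.996027 × 0.999558 = 0.9956

0.9956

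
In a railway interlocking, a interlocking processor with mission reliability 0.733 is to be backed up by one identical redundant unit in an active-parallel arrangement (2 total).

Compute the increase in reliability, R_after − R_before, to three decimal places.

0.196

R_before = 0.733
R_after = 1 − (1 − 0.733)^2 = 0.929
ΔR = 0.929 − 0.733 = 0.196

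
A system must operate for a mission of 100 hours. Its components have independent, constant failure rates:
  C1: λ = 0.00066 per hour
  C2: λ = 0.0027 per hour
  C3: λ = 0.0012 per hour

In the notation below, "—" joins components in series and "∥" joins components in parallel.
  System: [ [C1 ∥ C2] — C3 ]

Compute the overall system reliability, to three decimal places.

0.874

R(C1) = exp(−0.00066 × 100) = 0.93613
R(C2) = exp(−0.0027 × 100) = 0.76338
R(C3) = exp(−0.0012 × 100) = 0.88692
Parallel (C1 and C2): 1 − (1 − 0.93613)(1 − 0.76338) = 0.98489
Series ([0.98489] and C3): 0.98489 × 0.88692 = 0.874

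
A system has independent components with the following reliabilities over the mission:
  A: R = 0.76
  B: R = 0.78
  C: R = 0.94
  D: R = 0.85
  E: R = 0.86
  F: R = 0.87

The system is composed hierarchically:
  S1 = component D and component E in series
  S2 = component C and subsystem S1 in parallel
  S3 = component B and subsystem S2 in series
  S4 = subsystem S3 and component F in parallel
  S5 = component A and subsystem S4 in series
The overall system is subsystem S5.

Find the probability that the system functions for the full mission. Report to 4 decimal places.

0.7370

Series (D and E): 0.850000 × 0.860000 = 0.731000
Parallel (C and [0.731000]): 1 − (1 − 0.940000)(1 − 0.731000) = 0.983860
Series (B and [0.983860]): 0.780000 × 0.983860 = 0.767411
Parallel ([0.767411] and F): 1 − (1 − 0.767411)(1 − 0.870000) = 0.969763
Series (A and [0.969763]): 0.760000 × 0.969763 = 0.7370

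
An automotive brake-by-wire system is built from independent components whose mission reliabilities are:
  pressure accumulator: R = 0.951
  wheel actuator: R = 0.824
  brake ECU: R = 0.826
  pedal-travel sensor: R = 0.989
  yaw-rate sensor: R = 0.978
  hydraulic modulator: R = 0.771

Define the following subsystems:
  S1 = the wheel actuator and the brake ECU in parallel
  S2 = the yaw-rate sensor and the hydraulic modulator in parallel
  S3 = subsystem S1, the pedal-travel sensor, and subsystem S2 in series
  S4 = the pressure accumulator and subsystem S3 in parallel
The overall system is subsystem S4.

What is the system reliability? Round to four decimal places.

0.9977

Parallel (wheel actuator and brake ECU): 1 − (1 − 0.824000)(1 − 0.826000) = 0.969376
Parallel (yaw-rate sensor and hydraulic modulator): 1 − (1 − 0.978000)(1 − 0.771000) = 0.994962
Series ([0.969376], pedal-travel sensor, and [0.994962]): 0.969376 × 0.989000 × 0.994962 = 0.953883
Parallel (pressure accumulator and [0.953883]): 1 − (1 − 0.951000)(1 − 0.953883) = 0.9977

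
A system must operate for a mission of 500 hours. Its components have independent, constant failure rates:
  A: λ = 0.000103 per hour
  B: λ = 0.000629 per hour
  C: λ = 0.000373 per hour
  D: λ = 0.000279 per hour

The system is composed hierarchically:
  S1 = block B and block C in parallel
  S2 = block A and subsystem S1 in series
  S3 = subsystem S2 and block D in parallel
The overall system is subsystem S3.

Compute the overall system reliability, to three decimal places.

0.988

R(A) = exp(−0.000103 × 500) = 0.94980
R(B) = exp(−0.000629 × 500) = 0.73015
R(C) = exp(−0.000373 × 500) = 0.82986
R(D) = exp(−0.000279 × 500) = 0.86979
Parallel (B and C): 1 − (1 − 0.73015)(1 − 0.82986) = 0.95409
Series (A and [0.95409]): 0.94980 × 0.95409 = 0.90619
Parallel ([0.90619] and D): 1 − (1 − 0.90619)(1 − 0.86979) = 0.988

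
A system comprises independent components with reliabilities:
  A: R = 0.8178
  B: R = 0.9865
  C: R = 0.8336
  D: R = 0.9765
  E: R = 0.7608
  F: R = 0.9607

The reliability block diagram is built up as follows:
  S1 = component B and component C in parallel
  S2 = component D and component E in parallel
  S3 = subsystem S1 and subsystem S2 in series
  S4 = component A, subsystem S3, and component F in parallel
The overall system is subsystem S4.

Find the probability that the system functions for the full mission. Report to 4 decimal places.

0.9999

Parallel (B and C): 1 − (1 − 0.986500)(1 − 0.833600) = 0.997754
Parallel (D and E): 1 − (1 − 0.976500)(1 − 0.760800) = 0.994379
Series ([0.997754] and [0.994379]): 0.997754 × 0.994379 = 0.992146
Parallel (A, [0.992146], and F): 1 − (1 − 0.817800)(1 − 0.992146)(1 − 0.960700) = 0.9999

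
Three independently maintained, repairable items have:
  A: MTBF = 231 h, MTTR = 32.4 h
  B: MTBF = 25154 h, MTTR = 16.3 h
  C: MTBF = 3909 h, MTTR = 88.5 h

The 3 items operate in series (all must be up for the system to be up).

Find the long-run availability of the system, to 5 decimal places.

A(A) = MTBF/(MTBF+MTTR) = 231/(231+32.4) = 0.876993
A(B) = MTBF/(MTBF+MTTR) = 25154/(25154+16.3) = 0.999352
A(C) = MTBF/(MTBF+MTTR) = 3909/(3909+88.5) = 0.977861
Series availability: 0.876993 × 0.999352 × 0.977861 = 0.85702

0.85702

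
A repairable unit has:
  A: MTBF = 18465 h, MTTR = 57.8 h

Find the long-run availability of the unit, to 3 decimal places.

A(A) = MTBF/(MTBF+MTTR) = 18465/(18465+57.8) = 0.997

0.997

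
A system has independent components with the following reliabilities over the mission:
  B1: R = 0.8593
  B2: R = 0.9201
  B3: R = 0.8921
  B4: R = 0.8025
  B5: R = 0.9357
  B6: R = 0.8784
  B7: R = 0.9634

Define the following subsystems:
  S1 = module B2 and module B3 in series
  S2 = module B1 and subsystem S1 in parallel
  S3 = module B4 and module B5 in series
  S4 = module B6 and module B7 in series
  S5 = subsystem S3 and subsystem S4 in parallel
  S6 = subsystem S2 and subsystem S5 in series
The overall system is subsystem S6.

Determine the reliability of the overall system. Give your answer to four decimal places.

Series (B2 and B3): 0.920100 × 0.892100 = 0.820821
Parallel (B1 and [0.820821]): 1 − (1 − 0.859300)(1 − 0.820821) = 0.974790
Series (B4 and B5): 0.802500 × 0.935700 = 0.750899
Series (B6 and B7): 0.878400 × 0.963400 = 0.846251
Parallel ([0.750899] and [0.846251]): 1 − (1 − 0.750899)(1 − 0.846251) = 0.961701
Series ([0.974790] and [0.961701]): 0.974790 × 0.961701 = 0.9375

0.9375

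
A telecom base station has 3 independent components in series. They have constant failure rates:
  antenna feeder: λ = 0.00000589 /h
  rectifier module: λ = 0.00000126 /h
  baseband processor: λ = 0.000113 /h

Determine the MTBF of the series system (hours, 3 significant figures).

8320

Series of exponential components: λ_sys = Σ λ_i
λ_sys = 0.00000589 + 0.00000126 + 0.000113 = 1.2015e-04 /h
MTBF = 1 / λ_sys = 8320 h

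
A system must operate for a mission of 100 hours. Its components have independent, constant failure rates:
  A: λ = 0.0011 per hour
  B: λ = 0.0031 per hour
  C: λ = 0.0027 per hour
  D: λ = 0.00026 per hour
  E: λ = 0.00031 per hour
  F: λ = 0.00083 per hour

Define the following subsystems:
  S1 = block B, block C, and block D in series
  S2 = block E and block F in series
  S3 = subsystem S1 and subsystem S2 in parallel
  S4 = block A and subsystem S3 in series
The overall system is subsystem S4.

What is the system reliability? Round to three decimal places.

R(A) = exp(−0.0011 × 100) = 0.89583
R(B) = exp(−0.0031 × 100) = 0.73345
R(C) = exp(−0.0027 × 100) = 0.76338
R(D) = exp(−0.00026 × 100) = 0.97434
R(E) = exp(−0.00031 × 100) = 0.96948
R(F) = exp(−0.00083 × 100) = 0.92035
Series (B, C, and D): 0.73345 × 0.76338 × 0.97434 = 0.54553
Series (E and F): 0.96948 × 0.92035 = 0.89226
Parallel ([0.54553] and [0.89226]): 1 − (1 − 0.54553)(1 − 0.89226) = 0.95104
Series (A and [0.95104]): 0.89583 × 0.95104 = 0.852

0.852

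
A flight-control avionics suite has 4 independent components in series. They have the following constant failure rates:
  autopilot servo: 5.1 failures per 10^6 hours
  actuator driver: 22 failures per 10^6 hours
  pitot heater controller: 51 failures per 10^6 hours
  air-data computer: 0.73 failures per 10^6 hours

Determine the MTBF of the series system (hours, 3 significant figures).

Series of exponential components: λ_sys = Σ λ_i
λ_sys = 0.0000051 + 0.000022 + 0.000051 + 0.00000073 = 7.8830e-05 /h
MTBF = 1 / λ_sys = 12700 h

12700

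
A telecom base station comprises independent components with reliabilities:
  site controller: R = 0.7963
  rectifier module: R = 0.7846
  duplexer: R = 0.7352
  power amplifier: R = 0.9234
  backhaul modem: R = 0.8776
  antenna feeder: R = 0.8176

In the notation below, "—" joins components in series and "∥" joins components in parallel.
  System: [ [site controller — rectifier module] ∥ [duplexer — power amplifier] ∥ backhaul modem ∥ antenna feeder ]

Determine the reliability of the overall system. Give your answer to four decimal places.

0.9973

Series (site controller and rectifier module): 0.796300 × 0.784600 = 0.624777
Series (duplexer and power amplifier): 0.735200 × 0.923400 = 0.678884
Parallel ([0.624777], [0.678884], backhaul modem, and antenna feeder): 1 − (1 − 0.624777)(1 − 0.678884)(1 − 0.877600)(1 − 0.817600) = 0.9973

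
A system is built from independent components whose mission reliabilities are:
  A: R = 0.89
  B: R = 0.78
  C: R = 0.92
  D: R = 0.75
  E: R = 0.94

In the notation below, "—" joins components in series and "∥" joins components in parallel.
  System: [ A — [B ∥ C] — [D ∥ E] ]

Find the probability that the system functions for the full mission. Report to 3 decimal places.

0.861

Parallel (B and C): 1 − (1 − 0.78000)(1 − 0.92000) = 0.98240
Parallel (D and E): 1 − (1 − 0.75000)(1 − 0.94000) = 0.98500
Series (A, [0.98240], and [0.98500]): 0.89000 × 0.98240 × 0.98500 = 0.861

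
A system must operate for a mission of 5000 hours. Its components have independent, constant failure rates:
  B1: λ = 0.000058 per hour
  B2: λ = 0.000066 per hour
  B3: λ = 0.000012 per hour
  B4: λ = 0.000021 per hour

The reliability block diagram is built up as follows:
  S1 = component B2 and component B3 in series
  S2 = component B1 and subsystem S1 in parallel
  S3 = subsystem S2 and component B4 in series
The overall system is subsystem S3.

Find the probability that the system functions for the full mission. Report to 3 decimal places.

0.827

R(B1) = exp(−0.000058 × 5000) = 0.74826
R(B2) = exp(−0.000066 × 5000) = 0.71892
R(B3) = exp(−0.000012 × 5000) = 0.94176
R(B4) = exp(−0.000021 × 5000) = 0.90032
Series (B2 and B3): 0.71892 × 0.94176 = 0.67705
Parallel (B1 and [0.67705]): 1 − (1 − 0.74826)(1 − 0.67705) = 0.91870
Series ([0.91870] and B4): 0.91870 × 0.90032 = 0.827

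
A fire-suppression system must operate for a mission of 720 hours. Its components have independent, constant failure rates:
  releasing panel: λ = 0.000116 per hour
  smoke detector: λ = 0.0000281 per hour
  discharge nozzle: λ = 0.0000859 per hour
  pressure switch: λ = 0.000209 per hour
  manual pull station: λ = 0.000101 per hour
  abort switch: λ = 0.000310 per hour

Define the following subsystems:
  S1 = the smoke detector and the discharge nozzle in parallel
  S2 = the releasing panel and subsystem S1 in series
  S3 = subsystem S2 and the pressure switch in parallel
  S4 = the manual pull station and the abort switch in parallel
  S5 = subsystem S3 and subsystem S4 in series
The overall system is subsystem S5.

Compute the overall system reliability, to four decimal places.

R(releasing panel) = exp(−0.000116 × 720) = 0.919873
R(smoke detector) = exp(−0.0000281 × 720) = 0.979971
R(discharge nozzle) = exp(−0.0000859 × 720) = 0.940026
R(pressure switch) = exp(−0.000209 × 720) = 0.860295
R(manual pull station) = exp(−0.000101 × 720) = 0.929861
R(abort switch) = exp(−0.000310 × 720) = 0.799955
Parallel (smoke detector and discharge nozzle): 1 − (1 − 0.979971)(1 − 0.940026) = 0.998799
Series (releasing panel and [0.998799]): 0.919873 × 0.998799 = 0.918768
Parallel ([0.918768] and pressure switch): 1 − (1 − 0.918768)(1 − 0.860295) = 0.988651
Parallel (manual pull station and abort switch): 1 − (1 − 0.929861)(1 − 0.799955) = 0.985969
Series ([0.988651] and [0.985969]): 0.988651 × 0.985969 = 0.9748

0.9748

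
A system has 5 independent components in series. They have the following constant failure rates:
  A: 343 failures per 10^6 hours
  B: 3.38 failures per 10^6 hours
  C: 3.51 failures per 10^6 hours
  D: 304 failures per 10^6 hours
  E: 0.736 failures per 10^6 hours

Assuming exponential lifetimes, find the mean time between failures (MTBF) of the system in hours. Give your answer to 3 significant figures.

1530

Series of exponential components: λ_sys = Σ λ_i
λ_sys = 0.000343 + 0.00000338 + 0.00000351 + 0.000304 + 0.000000736 = 6.5463e-04 /h
MTBF = 1 / λ_sys = 1530 h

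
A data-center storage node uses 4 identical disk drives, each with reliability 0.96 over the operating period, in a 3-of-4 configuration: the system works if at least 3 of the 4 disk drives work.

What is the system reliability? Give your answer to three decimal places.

0.991

R = Σ_{i=3}^{4} C(4,i) p^i (1−p)^{4−i} with p = 0.96
C(4,3)·0.96^3·0.04^1 = 0.14156
C(4,4)·0.96^4·0.04^0 = 0.84935
Sum = 0.991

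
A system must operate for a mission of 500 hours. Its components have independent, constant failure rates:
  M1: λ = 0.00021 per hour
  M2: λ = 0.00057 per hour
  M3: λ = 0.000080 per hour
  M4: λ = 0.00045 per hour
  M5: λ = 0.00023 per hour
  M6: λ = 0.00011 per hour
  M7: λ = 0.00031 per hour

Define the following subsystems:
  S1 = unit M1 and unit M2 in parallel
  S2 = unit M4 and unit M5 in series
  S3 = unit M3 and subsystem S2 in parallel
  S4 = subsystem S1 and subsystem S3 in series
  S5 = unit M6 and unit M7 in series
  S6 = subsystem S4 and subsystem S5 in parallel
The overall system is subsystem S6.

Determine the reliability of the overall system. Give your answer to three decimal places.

R(M1) = exp(−0.00021 × 500) = 0.90032
R(M2) = exp(−0.00057 × 500) = 0.75201
R(M3) = exp(−0.000080 × 500) = 0.96079
R(M4) = exp(−0.00045 × 500) = 0.79852
R(M5) = exp(−0.00023 × 500) = 0.89137
R(M6) = exp(−0.00011 × 500) = 0.94649
R(M7) = exp(−0.00031 × 500) = 0.85642
Parallel (M1 and M2): 1 − (1 − 0.90032)(1 − 0.75201) = 0.97528
Series (M4 and M5): 0.79852 × 0.89137 = 0.71178
Parallel (M3 and [0.71178]): 1 − (1 − 0.96079)(1 − 0.71178) = 0.98870
Series ([0.97528] and [0.98870]): 0.97528 × 0.98870 = 0.96426
Series (M6 and M7): 0.94649 × 0.85642 = 0.81059
Parallel ([0.96426] and [0.81059]): 1 − (1 − 0.96426)(1 − 0.81059) = 0.993

0.993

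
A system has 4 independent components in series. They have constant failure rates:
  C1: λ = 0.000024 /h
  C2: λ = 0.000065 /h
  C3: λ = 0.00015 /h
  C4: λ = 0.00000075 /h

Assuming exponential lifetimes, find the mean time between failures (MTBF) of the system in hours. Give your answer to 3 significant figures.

Series of exponential components: λ_sys = Σ λ_i
λ_sys = 0.000024 + 0.000065 + 0.00015 + 0.00000075 = 2.3975e-04 /h
MTBF = 1 / λ_sys = 4170 h

4170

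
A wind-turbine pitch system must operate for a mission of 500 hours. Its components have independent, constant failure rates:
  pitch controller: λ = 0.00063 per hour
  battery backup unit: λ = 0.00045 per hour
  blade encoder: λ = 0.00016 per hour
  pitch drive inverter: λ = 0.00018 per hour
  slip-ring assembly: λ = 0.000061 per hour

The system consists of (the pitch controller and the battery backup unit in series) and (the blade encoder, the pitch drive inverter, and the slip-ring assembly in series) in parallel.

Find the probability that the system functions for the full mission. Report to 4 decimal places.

R(pitch controller) = exp(−0.00063 × 500) = 0.729789
R(battery backup unit) = exp(−0.00045 × 500) = 0.798516
R(blade encoder) = exp(−0.00016 × 500) = 0.923116
R(pitch drive inverter) = exp(−0.00018 × 500) = 0.913931
R(slip-ring assembly) = exp(−0.000061 × 500) = 0.969960
Series (pitch controller and battery backup unit): 0.729789 × 0.798516 = 0.582748
Series (blade encoder, pitch drive inverter, and slip-ring assembly): 0.923116 × 0.913931 × 0.969960 = 0.818321
Parallel ([0.582748] and [0.818321]): 1 − (1 − 0.582748)(1 − 0.818321) = 0.9242

0.9242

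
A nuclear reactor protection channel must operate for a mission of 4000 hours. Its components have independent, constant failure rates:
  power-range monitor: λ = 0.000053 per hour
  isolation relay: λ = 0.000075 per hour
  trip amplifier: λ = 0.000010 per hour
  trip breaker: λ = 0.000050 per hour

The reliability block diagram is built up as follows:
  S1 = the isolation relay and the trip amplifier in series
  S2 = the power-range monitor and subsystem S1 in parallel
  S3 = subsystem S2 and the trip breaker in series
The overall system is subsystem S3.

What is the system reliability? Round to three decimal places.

R(power-range monitor) = exp(−0.000053 × 4000) = 0.80896
R(isolation relay) = exp(−0.000075 × 4000) = 0.74082
R(trip amplifier) = exp(−0.000010 × 4000) = 0.96079
R(trip breaker) = exp(−0.000050 × 4000) = 0.81873
Series (isolation relay and trip amplifier): 0.74082 × 0.96079 = 0.71177
Parallel (power-range monitor and [0.71177]): 1 − (1 − 0.80896)(1 − 0.71177) = 0.94494
Series ([0.94494] and trip breaker): 0.94494 × 0.81873 = 0.774

0.774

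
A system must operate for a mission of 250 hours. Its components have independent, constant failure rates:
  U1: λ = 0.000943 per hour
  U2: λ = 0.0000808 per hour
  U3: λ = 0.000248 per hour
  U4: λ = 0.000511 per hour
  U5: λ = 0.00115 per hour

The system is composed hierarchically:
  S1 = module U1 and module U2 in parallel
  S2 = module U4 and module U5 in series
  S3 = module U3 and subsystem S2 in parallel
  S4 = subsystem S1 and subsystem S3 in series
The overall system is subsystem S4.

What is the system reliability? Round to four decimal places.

0.9755

R(U1) = exp(−0.000943 × 250) = 0.789978
R(U2) = exp(−0.0000808 × 250) = 0.980003
R(U3) = exp(−0.000248 × 250) = 0.939883
R(U4) = exp(−0.000511 × 250) = 0.880073
R(U5) = exp(−0.00115 × 250) = 0.750137
Parallel (U1 and U2): 1 − (1 − 0.789978)(1 − 0.980003) = 0.995800
Series (U4 and U5): 0.880073 × 0.750137 = 0.660175
Parallel (U3 and [0.660175]): 1 − (1 − 0.939883)(1 − 0.660175) = 0.979571
Series ([0.995800] and [0.979571]): 0.995800 × 0.979571 = 0.9755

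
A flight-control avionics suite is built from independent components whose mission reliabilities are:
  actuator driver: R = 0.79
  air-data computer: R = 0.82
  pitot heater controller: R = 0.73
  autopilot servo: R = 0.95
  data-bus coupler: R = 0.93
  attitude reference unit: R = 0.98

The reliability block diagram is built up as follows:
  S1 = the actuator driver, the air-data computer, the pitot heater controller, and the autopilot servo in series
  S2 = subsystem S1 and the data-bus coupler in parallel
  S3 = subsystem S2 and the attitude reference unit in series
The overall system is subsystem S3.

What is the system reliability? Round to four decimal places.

0.9422

Series (actuator driver, air-data computer, pitot heater controller, and autopilot servo): 0.790000 × 0.820000 × 0.730000 × 0.950000 = 0.449249
Parallel ([0.449249] and data-bus coupler): 1 − (1 − 0.449249)(1 − 0.930000) = 0.961447
Series ([0.961447] and attitude reference unit): 0.961447 × 0.980000 = 0.9422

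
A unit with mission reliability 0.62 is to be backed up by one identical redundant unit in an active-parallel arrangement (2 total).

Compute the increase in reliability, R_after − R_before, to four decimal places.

R_before = 0.62
R_after = 1 − (1 − 0.62)^2 = 0.8556
ΔR = 0.8556 − 0.62 = 0.2356

0.2356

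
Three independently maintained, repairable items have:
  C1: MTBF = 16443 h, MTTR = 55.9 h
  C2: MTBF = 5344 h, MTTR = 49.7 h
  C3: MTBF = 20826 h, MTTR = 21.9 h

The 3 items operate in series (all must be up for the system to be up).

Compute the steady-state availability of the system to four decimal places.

A(C1) = MTBF/(MTBF+MTTR) = 16443/(16443+55.9) = 0.996612
A(C2) = MTBF/(MTBF+MTTR) = 5344/(5344+49.7) = 0.990786
A(C3) = MTBF/(MTBF+MTTR) = 20826/(20826+21.9) = 0.998950
Series availability: 0.996612 × 0.990786 × 0.998950 = 0.9864

0.9864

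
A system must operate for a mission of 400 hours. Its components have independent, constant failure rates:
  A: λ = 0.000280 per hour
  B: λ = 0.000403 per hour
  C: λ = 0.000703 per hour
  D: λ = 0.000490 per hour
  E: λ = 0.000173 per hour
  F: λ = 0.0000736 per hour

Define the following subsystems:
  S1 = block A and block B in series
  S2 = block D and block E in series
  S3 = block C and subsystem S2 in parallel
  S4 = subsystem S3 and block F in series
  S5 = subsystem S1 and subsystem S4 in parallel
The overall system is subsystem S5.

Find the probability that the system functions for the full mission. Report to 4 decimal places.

R(A) = exp(−0.000280 × 400) = 0.894044
R(B) = exp(−0.000403 × 400) = 0.851122
R(C) = exp(−0.000703 × 400) = 0.754877
R(D) = exp(−0.000490 × 400) = 0.822012
R(E) = exp(−0.000173 × 400) = 0.933140
R(F) = exp(−0.0000736 × 400) = 0.970989
Series (A and B): 0.894044 × 0.851122 = 0.760941
Series (D and E): 0.822012 × 0.933140 = 0.767052
Parallel (C and [0.767052]): 1 − (1 − 0.754877)(1 − 0.767052) = 0.942899
Series ([0.942899] and F): 0.942899 × 0.970989 = 0.915545
Parallel ([0.760941] and [0.915545]): 1 − (1 − 0.760941)(1 − 0.915545) = 0.9798

0.9798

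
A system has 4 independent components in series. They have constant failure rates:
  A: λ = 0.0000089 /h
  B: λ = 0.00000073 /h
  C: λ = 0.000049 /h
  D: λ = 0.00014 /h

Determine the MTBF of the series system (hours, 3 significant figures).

Series of exponential components: λ_sys = Σ λ_i
λ_sys = 0.0000089 + 0.00000073 + 0.000049 + 0.00014 = 1.9863e-04 /h
MTBF = 1 / λ_sys = 5030 h

5030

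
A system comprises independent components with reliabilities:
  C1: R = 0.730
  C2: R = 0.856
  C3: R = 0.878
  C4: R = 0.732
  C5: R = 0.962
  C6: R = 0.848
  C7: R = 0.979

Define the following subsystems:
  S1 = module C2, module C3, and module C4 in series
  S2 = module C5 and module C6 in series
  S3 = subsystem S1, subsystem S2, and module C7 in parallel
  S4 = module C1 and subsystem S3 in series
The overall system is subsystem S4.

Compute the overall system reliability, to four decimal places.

Series (C2, C3, and C4): 0.856000 × 0.878000 × 0.732000 = 0.550148
Series (C5 and C6): 0.962000 × 0.848000 = 0.815776
Parallel ([0.550148], [0.815776], and C7): 1 − (1 − 0.550148)(1 − 0.815776)(1 − 0.979000) = 0.998260
Series (C1 and [0.998260]): 0.730000 × 0.998260 = 0.7287

0.7287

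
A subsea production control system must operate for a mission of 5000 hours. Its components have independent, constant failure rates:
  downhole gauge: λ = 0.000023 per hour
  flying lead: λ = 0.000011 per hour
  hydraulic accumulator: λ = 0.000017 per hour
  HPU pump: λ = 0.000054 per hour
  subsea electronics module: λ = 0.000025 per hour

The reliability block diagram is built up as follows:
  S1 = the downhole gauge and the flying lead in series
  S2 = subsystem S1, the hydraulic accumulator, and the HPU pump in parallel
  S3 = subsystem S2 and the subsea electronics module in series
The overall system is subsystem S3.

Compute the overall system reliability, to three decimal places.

0.880

R(downhole gauge) = exp(−0.000023 × 5000) = 0.89137
R(flying lead) = exp(−0.000011 × 5000) = 0.94649
R(hydraulic accumulator) = exp(−0.000017 × 5000) = 0.91851
R(HPU pump) = exp(−0.000054 × 5000) = 0.76338
R(subsea electronics module) = exp(−0.000025 × 5000) = 0.88250
Series (downhole gauge and flying lead): 0.89137 × 0.94649 = 0.84367
Parallel ([0.84367], hydraulic accumulator, and HPU pump): 1 − (1 − 0.84367)(1 − 0.91851)(1 − 0.76338) = 0.99699
Series ([0.99699] and subsea electronics module): 0.99699 × 0.88250 = 0.880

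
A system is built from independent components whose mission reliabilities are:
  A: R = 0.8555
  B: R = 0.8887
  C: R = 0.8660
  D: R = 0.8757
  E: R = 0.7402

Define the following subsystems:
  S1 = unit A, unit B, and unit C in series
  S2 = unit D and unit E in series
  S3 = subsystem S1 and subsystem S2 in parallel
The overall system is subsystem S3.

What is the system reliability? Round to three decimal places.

Series (A, B, and C): 0.85550 × 0.88870 × 0.86600 = 0.65840
Series (D and E): 0.87570 × 0.74020 = 0.64819
Parallel ([0.65840] and [0.64819]): 1 − (1 − 0.65840)(1 − 0.64819) = 0.880

0.880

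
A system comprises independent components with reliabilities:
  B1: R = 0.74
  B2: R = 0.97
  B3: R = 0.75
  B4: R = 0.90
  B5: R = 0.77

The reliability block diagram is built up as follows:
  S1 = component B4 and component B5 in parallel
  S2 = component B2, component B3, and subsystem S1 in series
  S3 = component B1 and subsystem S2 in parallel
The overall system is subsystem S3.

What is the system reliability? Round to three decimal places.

Parallel (B4 and B5): 1 − (1 − 0.90000)(1 − 0.77000) = 0.97700
Series (B2, B3, and [0.97700]): 0.97000 × 0.75000 × 0.97700 = 0.71077
Parallel (B1 and [0.71077]): 1 − (1 − 0.74000)(1 − 0.71077) = 0.925

0.925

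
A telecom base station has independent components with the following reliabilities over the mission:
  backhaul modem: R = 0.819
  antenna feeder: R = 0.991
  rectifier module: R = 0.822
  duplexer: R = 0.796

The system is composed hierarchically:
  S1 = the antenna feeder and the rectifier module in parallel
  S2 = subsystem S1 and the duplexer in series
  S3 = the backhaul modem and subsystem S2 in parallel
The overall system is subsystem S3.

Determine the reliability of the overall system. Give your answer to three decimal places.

Parallel (antenna feeder and rectifier module): 1 − (1 − 0.99100)(1 − 0.82200) = 0.99840
Series ([0.99840] and duplexer): 0.99840 × 0.79600 = 0.79473
Parallel (backhaul modem and [0.79473]): 1 − (1 − 0.81900)(1 − 0.79473) = 0.963

0.963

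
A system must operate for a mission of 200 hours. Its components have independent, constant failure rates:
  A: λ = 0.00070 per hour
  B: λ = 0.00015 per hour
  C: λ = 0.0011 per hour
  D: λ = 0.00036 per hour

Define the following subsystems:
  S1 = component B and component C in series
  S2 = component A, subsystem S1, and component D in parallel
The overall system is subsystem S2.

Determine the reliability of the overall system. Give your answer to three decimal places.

0.998

R(A) = exp(−0.00070 × 200) = 0.86936
R(B) = exp(−0.00015 × 200) = 0.97045
R(C) = exp(−0.0011 × 200) = 0.80252
R(D) = exp(−0.00036 × 200) = 0.93053
Series (B and C): 0.97045 × 0.80252 = 0.77881
Parallel (A, [0.77881], and D): 1 − (1 − 0.86936)(1 − 0.77881)(1 − 0.93053) = 0.998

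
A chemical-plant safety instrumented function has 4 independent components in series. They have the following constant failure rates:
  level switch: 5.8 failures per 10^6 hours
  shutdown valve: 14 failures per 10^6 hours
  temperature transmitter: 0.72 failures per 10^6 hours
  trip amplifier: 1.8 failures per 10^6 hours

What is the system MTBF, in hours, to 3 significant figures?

44800

Series of exponential components: λ_sys = Σ λ_i
λ_sys = 0.0000058 + 0.000014 + 0.00000072 + 0.0000018 = 2.2320e-05 /h
MTBF = 1 / λ_sys = 44800 h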